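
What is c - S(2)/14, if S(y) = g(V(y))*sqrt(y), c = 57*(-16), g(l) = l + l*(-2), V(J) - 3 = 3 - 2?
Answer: -912 + 2*sqrt(2)/7 ≈ -911.60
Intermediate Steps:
V(J) = 4 (V(J) = 3 + (3 - 2) = 3 + 1 = 4)
g(l) = -l (g(l) = l - 2*l = -l)
c = -912
S(y) = -4*sqrt(y) (S(y) = (-1*4)*sqrt(y) = -4*sqrt(y))
c - S(2)/14 = -912 - (-4*sqrt(2))/14 = -912 - (-2)*sqrt(2)/7 = -912 + 2*sqrt(2)/7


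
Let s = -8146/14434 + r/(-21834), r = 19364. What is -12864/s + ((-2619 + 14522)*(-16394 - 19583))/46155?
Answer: -436971485494421/1055471939985 ≈ -414.01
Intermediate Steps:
s = -114339935/78787989 (s = -8146/14434 + 19364/(-21834) = -8146*1/14434 + 19364*(-1/21834) = -4073/7217 - 9682/10917 = -114339935/78787989 ≈ -1.4512)
-12864/s + ((-2619 + 14522)*(-16394 - 19583))/46155 = -12864/(-114339935/78787989) + ((-2619 + 14522)*(-16394 - 19583))/46155 = -12864*(-78787989/114339935) + (11903*(-35977))*(1/46155) = 1013528690496/114339935 - 428234231*1/46155 = 1013528690496/114339935 - 428234231/46155 = -436971485494421/1055471939985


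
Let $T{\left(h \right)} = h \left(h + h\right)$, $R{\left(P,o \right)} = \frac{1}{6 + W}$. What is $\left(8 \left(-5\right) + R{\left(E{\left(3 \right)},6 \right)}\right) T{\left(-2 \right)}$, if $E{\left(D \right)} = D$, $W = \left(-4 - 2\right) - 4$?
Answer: $-322$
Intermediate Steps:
$W = -10$ ($W = -6 - 4 = -10$)
$R{\left(P,o \right)} = - \frac{1}{4}$ ($R{\left(P,o \right)} = \frac{1}{6 - 10} = \frac{1}{-4} = - \frac{1}{4}$)
$T{\left(h \right)} = 2 h^{2}$ ($T{\left(h \right)} = h 2 h = 2 h^{2}$)
$\left(8 \left(-5\right) + R{\left(E{\left(3 \right)},6 \right)}\right) T{\left(-2 \right)} = \left(8 \left(-5\right) - \frac{1}{4}\right) 2 \left(-2\right)^{2} = \left(-40 - \frac{1}{4}\right) 2 \cdot 4 = \left(- \frac{161}{4}\right) 8 = -322$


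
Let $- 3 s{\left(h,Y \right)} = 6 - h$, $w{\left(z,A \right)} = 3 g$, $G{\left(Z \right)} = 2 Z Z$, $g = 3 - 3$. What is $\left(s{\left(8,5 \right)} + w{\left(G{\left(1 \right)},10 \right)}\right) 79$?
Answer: $\frac{158}{3} \approx 52.667$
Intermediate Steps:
$g = 0$
$G{\left(Z \right)} = 2 Z^{2}$
$w{\left(z,A \right)} = 0$ ($w{\left(z,A \right)} = 3 \cdot 0 = 0$)
$s{\left(h,Y \right)} = -2 + \frac{h}{3}$ ($s{\left(h,Y \right)} = - \frac{6 - h}{3} = -2 + \frac{h}{3}$)
$\left(s{\left(8,5 \right)} + w{\left(G{\left(1 \right)},10 \right)}\right) 79 = \left(\left(-2 + \frac{1}{3} \cdot 8\right) + 0\right) 79 = \left(\left(-2 + \frac{8}{3}\right) + 0\right) 79 = \left(\frac{2}{3} + 0\right) 79 = \frac{2}{3} \cdot 79 = \frac{158}{3}$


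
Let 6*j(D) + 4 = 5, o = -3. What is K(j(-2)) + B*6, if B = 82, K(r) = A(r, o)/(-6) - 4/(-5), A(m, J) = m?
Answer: 88699/180 ≈ 492.77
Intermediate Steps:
j(D) = ⅙ (j(D) = -⅔ + (⅙)*5 = -⅔ + ⅚ = ⅙)
K(r) = ⅘ - r/6 (K(r) = r/(-6) - 4/(-5) = r*(-⅙) - 4*(-⅕) = -r/6 + ⅘ = ⅘ - r/6)
K(j(-2)) + B*6 = (⅘ - ⅙*⅙) + 82*6 = (⅘ - 1/36) + 492 = 139/180 + 492 = 88699/180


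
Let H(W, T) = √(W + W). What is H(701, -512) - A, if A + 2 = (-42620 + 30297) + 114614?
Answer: -102289 + √1402 ≈ -1.0225e+5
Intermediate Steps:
H(W, T) = √2*√W (H(W, T) = √(2*W) = √2*√W)
A = 102289 (A = -2 + ((-42620 + 30297) + 114614) = -2 + (-12323 + 114614) = -2 + 102291 = 102289)
H(701, -512) - A = √2*√701 - 1*102289 = √1402 - 102289 = -102289 + √1402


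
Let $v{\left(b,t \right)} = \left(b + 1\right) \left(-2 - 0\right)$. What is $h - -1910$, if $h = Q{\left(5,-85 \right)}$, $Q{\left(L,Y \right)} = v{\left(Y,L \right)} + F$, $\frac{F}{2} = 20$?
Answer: $2118$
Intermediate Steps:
$v{\left(b,t \right)} = -2 - 2 b$ ($v{\left(b,t \right)} = \left(1 + b\right) \left(-2 + 0\right) = \left(1 + b\right) \left(-2\right) = -2 - 2 b$)
$F = 40$ ($F = 2 \cdot 20 = 40$)
$Q{\left(L,Y \right)} = 38 - 2 Y$ ($Q{\left(L,Y \right)} = \left(-2 - 2 Y\right) + 40 = 38 - 2 Y$)
$h = 208$ ($h = 38 - -170 = 38 + 170 = 208$)
$h - -1910 = 208 - -1910 = 208 + 1910 = 2118$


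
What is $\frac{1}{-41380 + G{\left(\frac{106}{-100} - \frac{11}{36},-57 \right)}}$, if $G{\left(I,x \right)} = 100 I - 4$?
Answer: $- \frac{9}{373685} \approx -2.4084 \cdot 10^{-5}$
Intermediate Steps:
$G{\left(I,x \right)} = -4 + 100 I$
$\frac{1}{-41380 + G{\left(\frac{106}{-100} - \frac{11}{36},-57 \right)}} = \frac{1}{-41380 + \left(-4 + 100 \left(\frac{106}{-100} - \frac{11}{36}\right)\right)} = \frac{1}{-41380 + \left(-4 + 100 \left(106 \left(- \frac{1}{100}\right) - \frac{11}{36}\right)\right)} = \frac{1}{-41380 + \left(-4 + 100 \left(- \frac{53}{50} - \frac{11}{36}\right)\right)} = \frac{1}{-41380 + \left(-4 + 100 \left(- \frac{1229}{900}\right)\right)} = \frac{1}{-41380 - \frac{1265}{9}} = \frac{1}{- \frac{373685}{9}} = - \frac{9}{373685}$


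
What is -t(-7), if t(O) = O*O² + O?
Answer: 350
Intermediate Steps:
t(O) = O + O³ (t(O) = O³ + O = O + O³)
-t(-7) = -(-7 + (-7)³) = -(-7 - 343) = -1*(-350) = 350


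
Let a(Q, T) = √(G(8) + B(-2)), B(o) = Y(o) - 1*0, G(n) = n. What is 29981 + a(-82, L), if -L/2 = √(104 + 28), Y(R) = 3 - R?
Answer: 29981 + √13 ≈ 29985.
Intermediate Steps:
B(o) = 3 - o (B(o) = (3 - o) - 1*0 = (3 - o) + 0 = 3 - o)
L = -4*√33 (L = -2*√(104 + 28) = -4*√33 ≈ -22.978)
a(Q, T) = √13 (a(Q, T) = √(8 + (3 - 1*(-2))) = √(8 + (3 + 2)) = √(8 + 5) = √13)
29981 + a(-82, L) = 29981 + √13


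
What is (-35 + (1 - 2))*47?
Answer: -1692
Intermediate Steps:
(-35 + (1 - 2))*47 = (-35 - 1)*47 = -36*47 = -1692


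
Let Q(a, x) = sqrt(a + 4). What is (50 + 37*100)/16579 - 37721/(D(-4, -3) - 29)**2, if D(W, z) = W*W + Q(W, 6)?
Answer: -624742709/2801851 ≈ -222.98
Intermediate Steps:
Q(a, x) = sqrt(4 + a)
D(W, z) = W**2 + sqrt(4 + W) (D(W, z) = W*W + sqrt(4 + W) = W**2 + sqrt(4 + W))
(50 + 37*100)/16579 - 37721/(D(-4, -3) - 29)**2 = (50 + 37*100)/16579 - 37721/(((-4)**2 + sqrt(4 - 4)) - 29)**2 = (50 + 3700)*(1/16579) - 37721/((16 + sqrt(0)) - 29)**2 = 3750*(1/16579) - 37721/((16 + 0) - 29)**2 = 3750/16579 - 37721/(16 - 29)**2 = 3750/16579 - 37721/((-13)**2) = 3750/16579 - 37721/169 = -624742709/2801851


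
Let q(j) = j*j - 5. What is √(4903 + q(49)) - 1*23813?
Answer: -23813 + 3*√811 ≈ -23728.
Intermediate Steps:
q(j) = -5 + j² (q(j) = j² - 5 = -5 + j²)
√(4903 + q(49)) - 1*23813 = √(4903 + (-5 + 49²)) - 1*23813 = √(4903 + (-5 + 2401)) - 23813 = √(4903 + 2396) - 23813 = √7299 - 23813 = 3*√811 - 23813 = -23813 + 3*√811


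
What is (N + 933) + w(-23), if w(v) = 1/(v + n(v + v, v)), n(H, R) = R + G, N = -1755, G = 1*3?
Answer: -35347/43 ≈ -822.02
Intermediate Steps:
G = 3
n(H, R) = 3 + R (n(H, R) = R + 3 = 3 + R)
w(v) = 1/(3 + 2*v) (w(v) = 1/(v + (3 + v)) = 1/(3 + 2*v))
(N + 933) + w(-23) = (-1755 + 933) + 1/(3 + 2*(-23)) = -822 + 1/(3 - 46) = -822 + 1/(-43) = -822 - 1/43 = -35347/43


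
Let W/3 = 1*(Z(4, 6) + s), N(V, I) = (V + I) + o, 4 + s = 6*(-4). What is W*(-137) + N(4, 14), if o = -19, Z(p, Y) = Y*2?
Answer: 6575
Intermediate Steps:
Z(p, Y) = 2*Y
s = -28 (s = -4 + 6*(-4) = -4 - 24 = -28)
N(V, I) = -19 + I + V (N(V, I) = (V + I) - 19 = (I + V) - 19 = -19 + I + V)
W = -48 (W = 3*(1*(2*6 - 28)) = 3*(1*(12 - 28)) = 3*(1*(-16)) = 3*(-16) = -48)
W*(-137) + N(4, 14) = -48*(-137) + (-19 + 14 + 4) = 6576 - 1 = 6575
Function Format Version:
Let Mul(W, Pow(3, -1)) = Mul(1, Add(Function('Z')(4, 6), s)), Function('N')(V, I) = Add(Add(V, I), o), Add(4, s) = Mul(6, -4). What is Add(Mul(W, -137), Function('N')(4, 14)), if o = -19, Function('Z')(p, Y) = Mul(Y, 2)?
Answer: 6575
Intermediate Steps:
Function('Z')(p, Y) = Mul(2, Y)
s = -28 (s = Add(-4, Mul(6, -4)) = Add(-4, -24) = -28)
Function('N')(V, I) = Add(-19, I, V) (Function('N')(V, I) = Add(Add(V, I), -19) = Add(Add(I, V), -19) = Add(-19, I, V))
W = -48 (W = Mul(3, Mul(1, Add(Mul(2, 6), -28))) = Mul(3, Mul(1, Add(12, -28))) = Mul(3, Mul(1, -16)) = Mul(3, -16) = -48)
Add(Mul(W, -137), Function('N')(4, 14)) = Add(Mul(-48, -137), Add(-19, 14, 4)) = Add(6576, -1) = 6575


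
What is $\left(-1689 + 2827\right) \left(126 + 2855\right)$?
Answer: $3392378$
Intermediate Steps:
$\left(-1689 + 2827\right) \left(126 + 2855\right) = 1138 \cdot 2981 = 3392378$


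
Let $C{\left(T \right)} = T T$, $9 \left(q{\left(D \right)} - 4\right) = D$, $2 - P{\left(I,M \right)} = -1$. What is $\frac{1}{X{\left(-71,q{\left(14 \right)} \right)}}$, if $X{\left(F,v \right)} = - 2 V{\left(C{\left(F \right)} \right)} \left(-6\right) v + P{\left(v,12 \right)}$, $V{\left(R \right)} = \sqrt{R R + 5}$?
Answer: $- \frac{9}{338822479973} + \frac{200 \sqrt{25411686}}{338822479973} \approx 2.9756 \cdot 10^{-6}$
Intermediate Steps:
$P{\left(I,M \right)} = 3$ ($P{\left(I,M \right)} = 2 - -1 = 2 + 1 = 3$)
$q{\left(D \right)} = 4 + \frac{D}{9}$
$C{\left(T \right)} = T^{2}$
$V{\left(R \right)} = \sqrt{5 + R^{2}}$ ($V{\left(R \right)} = \sqrt{R^{2} + 5} = \sqrt{5 + R^{2}}$)
$X{\left(F,v \right)} = 3 + 12 v \sqrt{5 + F^{4}}$ ($X{\left(F,v \right)} = - 2 \sqrt{5 + \left(F^{2}\right)^{2}} \left(-6\right) v + 3 = - 2 \sqrt{5 + F^{4}} \left(-6\right) v + 3 = 12 \sqrt{5 + F^{4}} v + 3 = 12 v \sqrt{5 + F^{4}} + 3 = 3 + 12 v \sqrt{5 + F^{4}}$)
$\frac{1}{X{\left(-71,q{\left(14 \right)} \right)}} = \frac{1}{3 + 12 \left(4 + \frac{1}{9} \cdot 14\right) \sqrt{5 + \left(-71\right)^{4}}} = \frac{1}{3 + 12 \left(4 + \frac{14}{9}\right) \sqrt{5 + 25411681}} = \frac{1}{3 + 12 \cdot \frac{50}{9} \sqrt{25411686}} = \frac{1}{3 + \frac{200 \sqrt{25411686}}{3}}$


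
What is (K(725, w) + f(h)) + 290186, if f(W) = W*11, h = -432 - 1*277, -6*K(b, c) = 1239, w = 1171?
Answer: 564361/2 ≈ 2.8218e+5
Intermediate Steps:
K(b, c) = -413/2 (K(b, c) = -⅙*1239 = -413/2)
h = -709 (h = -432 - 277 = -709)
f(W) = 11*W
(K(725, w) + f(h)) + 290186 = (-413/2 + 11*(-709)) + 290186 = (-413/2 - 7799) + 290186 = -16011/2 + 290186 = 564361/2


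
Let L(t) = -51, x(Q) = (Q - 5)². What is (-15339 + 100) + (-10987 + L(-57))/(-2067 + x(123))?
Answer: -180699861/11857 ≈ -15240.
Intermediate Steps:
x(Q) = (-5 + Q)²
(-15339 + 100) + (-10987 + L(-57))/(-2067 + x(123)) = (-15339 + 100) + (-10987 - 51)/(-2067 + (-5 + 123)²) = -15239 - 11038/(-2067 + 118²) = -15239 - 11038/(-2067 + 13924) = -15239 - 11038/11857 = -180699861/11857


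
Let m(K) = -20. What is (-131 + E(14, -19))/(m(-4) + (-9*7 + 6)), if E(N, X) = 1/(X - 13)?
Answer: 599/352 ≈ 1.7017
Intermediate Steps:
E(N, X) = 1/(-13 + X)
(-131 + E(14, -19))/(m(-4) + (-9*7 + 6)) = (-131 + 1/(-13 - 19))/(-20 + (-9*7 + 6)) = (-131 + 1/(-32))/(-20 + (-63 + 6)) = (-131 - 1/32)/(-20 - 57) = -4193/32/(-77) = -4193/32*(-1/77) = 599/352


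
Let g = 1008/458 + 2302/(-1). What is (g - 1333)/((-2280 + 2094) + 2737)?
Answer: -831911/584179 ≈ -1.4241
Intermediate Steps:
g = -526654/229 (g = 1008*(1/458) + 2302*(-1) = 504/229 - 2302 = -526654/229 ≈ -2299.8)
(g - 1333)/((-2280 + 2094) + 2737) = (-526654/229 - 1333)/((-2280 + 2094) + 2737) = -831911/(229*(-186 + 2737)) = -831911/229/2551 = -831911/229*1/2551 = -831911/584179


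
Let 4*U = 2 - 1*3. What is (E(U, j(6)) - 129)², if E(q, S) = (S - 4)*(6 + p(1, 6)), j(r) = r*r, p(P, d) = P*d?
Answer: 65025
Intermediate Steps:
U = -¼ (U = (2 - 1*3)/4 = (2 - 3)/4 = (¼)*(-1) = -¼ ≈ -0.25000)
j(r) = r²
E(q, S) = -48 + 12*S (E(q, S) = (S - 4)*(6 + 1*6) = (-4 + S)*(6 + 6) = (-4 + S)*12 = -48 + 12*S)
(E(U, j(6)) - 129)² = ((-48 + 12*6²) - 129)² = ((-48 + 12*36) - 129)² = ((-48 + 432) - 129)² = (384 - 129)² = 255² = 65025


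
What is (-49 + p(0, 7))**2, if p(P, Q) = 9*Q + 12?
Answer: 676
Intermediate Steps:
p(P, Q) = 12 + 9*Q
(-49 + p(0, 7))**2 = (-49 + (12 + 9*7))**2 = (-49 + (12 + 63))**2 = (-49 + 75)**2 = 26**2 = 676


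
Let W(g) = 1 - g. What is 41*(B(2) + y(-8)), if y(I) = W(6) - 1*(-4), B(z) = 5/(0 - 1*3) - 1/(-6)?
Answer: -205/2 ≈ -102.50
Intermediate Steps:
B(z) = -3/2 (B(z) = 5/(0 - 3) - 1*(-⅙) = 5/(-3) + ⅙ = 5*(-⅓) + ⅙ = -5/3 + ⅙ = -3/2)
y(I) = -1 (y(I) = (1 - 1*6) - 1*(-4) = (1 - 6) + 4 = -5 + 4 = -1)
41*(B(2) + y(-8)) = 41*(-3/2 - 1) = 41*(-5/2) = -205/2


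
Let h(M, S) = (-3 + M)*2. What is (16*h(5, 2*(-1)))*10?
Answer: 640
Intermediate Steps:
h(M, S) = -6 + 2*M
(16*h(5, 2*(-1)))*10 = (16*(-6 + 2*5))*10 = (16*(-6 + 10))*10 = (16*4)*10 = 64*10 = 640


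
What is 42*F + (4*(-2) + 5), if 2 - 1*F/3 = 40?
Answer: -4791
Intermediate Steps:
F = -114 (F = 6 - 3*40 = 6 - 120 = -114)
42*F + (4*(-2) + 5) = 42*(-114) + (4*(-2) + 5) = -4788 + (-8 + 5) = -4788 - 3 = -4791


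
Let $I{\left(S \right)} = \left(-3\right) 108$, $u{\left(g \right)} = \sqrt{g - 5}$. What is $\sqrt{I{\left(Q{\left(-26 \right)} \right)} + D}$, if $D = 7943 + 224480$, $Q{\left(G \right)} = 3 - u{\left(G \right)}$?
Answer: $\sqrt{232099} \approx 481.77$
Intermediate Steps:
$u{\left(g \right)} = \sqrt{-5 + g}$
$Q{\left(G \right)} = 3 - \sqrt{-5 + G}$
$I{\left(S \right)} = -324$
$D = 232423$
$\sqrt{I{\left(Q{\left(-26 \right)} \right)} + D} = \sqrt{-324 + 232423} = \sqrt{232099}$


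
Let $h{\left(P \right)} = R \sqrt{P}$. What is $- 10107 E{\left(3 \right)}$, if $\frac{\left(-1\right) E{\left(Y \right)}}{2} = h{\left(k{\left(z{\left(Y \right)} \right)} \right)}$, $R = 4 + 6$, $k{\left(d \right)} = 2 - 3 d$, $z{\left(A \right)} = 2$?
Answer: $404280 i \approx 4.0428 \cdot 10^{5} i$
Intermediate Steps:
$R = 10$
$h{\left(P \right)} = 10 \sqrt{P}$
$E{\left(Y \right)} = - 40 i$ ($E{\left(Y \right)} = - 2 \cdot 10 \sqrt{2 - 6} = - 2 \cdot 10 \sqrt{-4} = - 2 \cdot 10 \cdot 2 i = - 2 \cdot 20 i = - 40 i$)
$- 10107 E{\left(3 \right)} = - 10107 \left(- 40 i\right) = 404280 i$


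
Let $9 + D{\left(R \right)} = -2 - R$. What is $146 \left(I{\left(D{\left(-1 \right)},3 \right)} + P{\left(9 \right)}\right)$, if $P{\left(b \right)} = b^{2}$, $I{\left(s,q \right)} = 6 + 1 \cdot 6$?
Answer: $13578$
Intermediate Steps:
$D{\left(R \right)} = -11 - R$ ($D{\left(R \right)} = -9 - \left(2 + R\right) = -11 - R$)
$I{\left(s,q \right)} = 12$ ($I{\left(s,q \right)} = 6 + 6 = 12$)
$146 \left(I{\left(D{\left(-1 \right)},3 \right)} + P{\left(9 \right)}\right) = 146 \left(12 + 9^{2}\right) = 146 \left(12 + 81\right) = 146 \cdot 93 = 13578$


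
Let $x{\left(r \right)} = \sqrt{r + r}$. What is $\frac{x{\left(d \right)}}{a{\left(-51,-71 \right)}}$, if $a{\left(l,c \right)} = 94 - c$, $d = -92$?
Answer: $\frac{2 i \sqrt{46}}{165} \approx 0.08221 i$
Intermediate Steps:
$x{\left(r \right)} = \sqrt{2} \sqrt{r}$ ($x{\left(r \right)} = \sqrt{2 r} = \sqrt{2} \sqrt{r}$)
$\frac{x{\left(d \right)}}{a{\left(-51,-71 \right)}} = \frac{\sqrt{2} \sqrt{-92}}{94 - -71} = \frac{\sqrt{2} \cdot 2 i \sqrt{23}}{94 + 71} = \frac{2 i \sqrt{46}}{165}$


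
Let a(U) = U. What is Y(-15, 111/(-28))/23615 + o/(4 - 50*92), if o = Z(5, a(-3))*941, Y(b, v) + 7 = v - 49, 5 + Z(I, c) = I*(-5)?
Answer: 1554876993/253247260 ≈ 6.1398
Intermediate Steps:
Z(I, c) = -5 - 5*I (Z(I, c) = -5 + I*(-5) = -5 - 5*I)
Y(b, v) = -56 + v (Y(b, v) = -7 + (v - 49) = -7 + (-49 + v) = -56 + v)
o = -28230 (o = (-5 - 5*5)*941 = (-5 - 25)*941 = -30*941 = -28230)
Y(-15, 111/(-28))/23615 + o/(4 - 50*92) = (-56 + 111/(-28))/23615 - 28230/(4 - 50*92) = (-56 + 111*(-1/28))*(1/23615) - 28230/(4 - 4600) = (-56 - 111/28)*(1/23615) - 28230/(-4596) = -1679/28*1/23615 - 28230*(-1/4596) = -1679/661220 + 4705/766 = 1554876993/253247260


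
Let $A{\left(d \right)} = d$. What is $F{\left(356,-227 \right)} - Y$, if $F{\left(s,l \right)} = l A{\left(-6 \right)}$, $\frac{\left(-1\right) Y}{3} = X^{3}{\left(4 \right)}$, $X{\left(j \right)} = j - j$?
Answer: $1362$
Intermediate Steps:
$X{\left(j \right)} = 0$
$Y = 0$ ($Y = - 3 \cdot 0^{3} = \left(-3\right) 0 = 0$)
$F{\left(s,l \right)} = - 6 l$ ($F{\left(s,l \right)} = l \left(-6\right) = - 6 l$)
$F{\left(356,-227 \right)} - Y = \left(-6\right) \left(-227\right) - 0 = 1362 + 0 = 1362$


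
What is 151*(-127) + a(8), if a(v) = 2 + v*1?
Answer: -19167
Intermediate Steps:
a(v) = 2 + v
151*(-127) + a(8) = 151*(-127) + (2 + 8) = -19177 + 10 = -19167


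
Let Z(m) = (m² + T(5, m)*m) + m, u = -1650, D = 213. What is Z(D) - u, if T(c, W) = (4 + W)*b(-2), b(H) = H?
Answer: -45210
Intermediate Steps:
T(c, W) = -8 - 2*W (T(c, W) = (4 + W)*(-2) = -8 - 2*W)
Z(m) = m + m² + m*(-8 - 2*m) (Z(m) = (m² + (-8 - 2*m)*m) + m = (m² + m*(-8 - 2*m)) + m = m + m² + m*(-8 - 2*m))
Z(D) - u = 213*(-7 - 1*213) - 1*(-1650) = 213*(-7 - 213) + 1650 = 213*(-220) + 1650 = -46860 + 1650 = -45210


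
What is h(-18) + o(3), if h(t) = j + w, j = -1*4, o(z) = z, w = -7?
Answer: -8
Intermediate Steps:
j = -4
h(t) = -11 (h(t) = -4 - 7 = -11)
h(-18) + o(3) = -11 + 3 = -8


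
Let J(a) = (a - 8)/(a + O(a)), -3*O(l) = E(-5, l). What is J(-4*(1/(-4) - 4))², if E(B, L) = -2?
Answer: 729/2809 ≈ 0.25952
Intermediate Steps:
O(l) = ⅔ (O(l) = -⅓*(-2) = ⅔)
J(a) = (-8 + a)/(⅔ + a) (J(a) = (a - 8)/(a + ⅔) = (-8 + a)/(⅔ + a))
J(-4*(1/(-4) - 4))² = (3*(-8 - 4*(1/(-4) - 4))/(2 + 3*(-4*(1/(-4) - 4))))² = (3*(-8 - 4*(-¼ - 4))/(2 + 3*(-4*(-¼ - 4))))² = (3*(-8 - 4*(-17/4))/(2 + 3*(-4*(-17/4))))² = (3*(-8 + 17)/(2 + 3*17))² = (3*9/(2 + 51))² = (3*9/53)² = (3*(1/53)*9)² = (27/53)² = 729/2809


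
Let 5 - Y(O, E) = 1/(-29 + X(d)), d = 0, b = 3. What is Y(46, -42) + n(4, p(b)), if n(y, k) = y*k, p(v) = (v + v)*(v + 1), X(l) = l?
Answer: 2930/29 ≈ 101.03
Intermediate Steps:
p(v) = 2*v*(1 + v) (p(v) = (2*v)*(1 + v) = 2*v*(1 + v))
Y(O, E) = 146/29 (Y(O, E) = 5 - 1/(-29 + 0) = 5 - 1/(-29) = 5 - 1*(-1/29) = 5 + 1/29 = 146/29)
n(y, k) = k*y
Y(46, -42) + n(4, p(b)) = 146/29 + (2*3*(1 + 3))*4 = 146/29 + (2*3*4)*4 = 146/29 + 24*4 = 146/29 + 96 = 2930/29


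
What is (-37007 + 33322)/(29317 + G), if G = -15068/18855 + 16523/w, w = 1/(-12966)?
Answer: 69480675/4038889988423 ≈ 1.7203e-5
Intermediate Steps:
w = -1/12966 ≈ -7.7125e-5
G = -4039442760458/18855 (G = -15068/18855 + 16523/(-1/12966) = -15068*1/18855 + 16523*(-12966) = -15068/18855 - 214237218 = -4039442760458/18855 ≈ -2.1424e+8)
(-37007 + 33322)/(29317 + G) = (-37007 + 33322)/(29317 - 4039442760458/18855) = -3685/(-4038889988423/18855) = -3685*(-18855/4038889988423) = 69480675/4038889988423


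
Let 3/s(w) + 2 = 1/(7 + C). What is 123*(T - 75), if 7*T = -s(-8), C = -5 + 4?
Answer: -708111/77 ≈ -9196.3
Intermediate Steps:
C = -1
s(w) = -18/11 (s(w) = 3/(-2 + 1/(7 - 1)) = 3/(-2 + 1/6) = 3/(-11/6) = 3*(-6/11) = -18/11)
T = 18/77 (T = (-1*(-18/11))/7 = (1/7)*(18/11) = 18/77 ≈ 0.23377)
123*(T - 75) = 123*(18/77 - 75) = 123*(-5757/77) = -708111/77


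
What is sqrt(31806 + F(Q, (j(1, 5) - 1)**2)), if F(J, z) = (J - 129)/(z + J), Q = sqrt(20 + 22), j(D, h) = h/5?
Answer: sqrt(6234172 - 602*sqrt(42))/14 ≈ 178.29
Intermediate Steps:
j(D, h) = h/5 (j(D, h) = h*(1/5) = h/5)
Q = sqrt(42) ≈ 6.4807
F(J, z) = (-129 + J)/(J + z)
sqrt(31806 + F(Q, (j(1, 5) - 1)**2)) = sqrt(31806 + (-129 + sqrt(42))/(sqrt(42) + ((1/5)*5 - 1)**2)) = sqrt(31806 + (-129 + sqrt(42))/(sqrt(42) + (1 - 1)**2)) = sqrt(31806 + (-129 + sqrt(42))/(sqrt(42) + 0**2)) = sqrt(31806 + (-129 + sqrt(42))/(sqrt(42) + 0)) = sqrt(31806 + (-129 + sqrt(42))/(sqrt(42))) = sqrt(31806 + (sqrt(42)/42)*(-129 + sqrt(42))) = sqrt(31806 + sqrt(42)*(-129 + sqrt(42))/42)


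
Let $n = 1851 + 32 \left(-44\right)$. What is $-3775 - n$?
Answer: $-4218$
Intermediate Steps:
$n = 443$ ($n = 1851 - 1408 = 443$)
$-3775 - n = -3775 - 443 = -4218$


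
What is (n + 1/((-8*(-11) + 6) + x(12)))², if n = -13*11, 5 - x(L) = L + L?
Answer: 115004176/5625 ≈ 20445.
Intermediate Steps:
x(L) = 5 - 2*L (x(L) = 5 - (L + L) = 5 - 2*L)
n = -143
(n + 1/((-8*(-11) + 6) + x(12)))² = (-143 + 1/((-8*(-11) + 6) + (5 - 2*12)))² = (-143 + 1/((88 + 6) + (5 - 24)))² = (-143 + 1/(94 - 19))² = (-143 + 1/75)² = (-10724/75)² = 115004176/5625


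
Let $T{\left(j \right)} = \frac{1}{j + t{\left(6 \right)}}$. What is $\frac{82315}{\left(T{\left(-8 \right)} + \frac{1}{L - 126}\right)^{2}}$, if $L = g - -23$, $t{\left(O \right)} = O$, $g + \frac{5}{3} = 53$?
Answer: $\frac{7910471500}{25921} \approx 3.0518 \cdot 10^{5}$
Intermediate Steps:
$g = \frac{154}{3}$ ($g = - \frac{5}{3} + 53 = \frac{154}{3} \approx 51.333$)
$L = \frac{223}{3}$ ($L = \frac{154}{3} - -23 = \frac{154}{3} + 23 = \frac{223}{3} \approx 74.333$)
$T{\left(j \right)} = \frac{1}{6 + j}$ ($T{\left(j \right)} = \frac{1}{j + 6} = \frac{1}{6 + j}$)
$\frac{82315}{\left(T{\left(-8 \right)} + \frac{1}{L - 126}\right)^{2}} = \frac{82315}{\left(\frac{1}{6 - 8} + \frac{1}{\frac{223}{3} - 126}\right)^{2}} = \frac{82315}{\left(\frac{1}{-2} + \frac{1}{- \frac{155}{3}}\right)^{2}} = \frac{82315}{\left(- \frac{1}{2} - \frac{3}{155}\right)^{2}} = \frac{82315}{\left(- \frac{161}{310}\right)^{2}} = \frac{82315}{\frac{25921}{96100}} = 82315 \cdot \frac{96100}{25921} = \frac{7910471500}{25921}$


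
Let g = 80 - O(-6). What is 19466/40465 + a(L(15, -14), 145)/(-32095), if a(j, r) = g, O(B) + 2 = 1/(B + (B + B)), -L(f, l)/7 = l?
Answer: 319598173/667915290 ≈ 0.47850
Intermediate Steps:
L(f, l) = -7*l
O(B) = -2 + 1/(3*B) (O(B) = -2 + 1/(B + (B + B)) = -2 + 1/(B + 2*B) = -2 + 1/(3*B))
g = 1477/18 (g = 80 - (-2 + (⅓)/(-6)) = 80 - (-2 + (⅓)*(-⅙)) = 80 - (-2 - 1/18) = 80 - 1*(-37/18) = 80 + 37/18 = 1477/18 ≈ 82.056)
a(j, r) = 1477/18
19466/40465 + a(L(15, -14), 145)/(-32095) = 19466/40465 + (1477/18)/(-32095) = 19466*(1/40465) + (1477/18)*(-1/32095) = 19466/40465 - 211/82530 = 319598173/667915290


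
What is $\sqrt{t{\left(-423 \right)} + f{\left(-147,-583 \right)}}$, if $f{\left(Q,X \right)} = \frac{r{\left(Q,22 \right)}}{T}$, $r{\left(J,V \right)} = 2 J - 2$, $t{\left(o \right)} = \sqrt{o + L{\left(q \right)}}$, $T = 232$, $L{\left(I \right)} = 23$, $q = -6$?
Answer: $\frac{\sqrt{-1073 + 16820 i}}{29} \approx 3.0631 + 3.2647 i$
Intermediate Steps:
$t{\left(o \right)} = \sqrt{23 + o}$ ($t{\left(o \right)} = \sqrt{o + 23} = \sqrt{23 + o}$)
$r{\left(J,V \right)} = -2 + 2 J$
$f{\left(Q,X \right)} = - \frac{1}{116} + \frac{Q}{116}$ ($f{\left(Q,X \right)} = \frac{-2 + 2 Q}{232} = \left(-2 + 2 Q\right) \frac{1}{232} = - \frac{1}{116} + \frac{Q}{116}$)
$\sqrt{t{\left(-423 \right)} + f{\left(-147,-583 \right)}} = \sqrt{\sqrt{23 - 423} + \left(- \frac{1}{116} + \frac{1}{116} \left(-147\right)\right)} = \sqrt{\sqrt{-400} - \frac{37}{29}} = \sqrt{20 i - \frac{37}{29}} = \sqrt{- \frac{37}{29} + 20 i}$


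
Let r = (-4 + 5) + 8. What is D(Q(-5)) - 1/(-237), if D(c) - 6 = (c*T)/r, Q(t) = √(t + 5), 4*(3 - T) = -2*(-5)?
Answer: 1423/237 ≈ 6.0042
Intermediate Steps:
T = ½ (T = 3 - (-1)*(-5)/2 = 3 - ¼*10 = 3 - 5/2 = ½ ≈ 0.50000)
Q(t) = √(5 + t)
r = 9 (r = 1 + 8 = 9)
D(c) = 6 + c/18 (D(c) = 6 + (c*(½))/9 = 6 + (c/2)*(⅑) = 6 + c/18)
D(Q(-5)) - 1/(-237) = (6 + √(5 - 5)/18) - 1/(-237) = (6 + √0/18) - 1*(-1/237) = (6 + (1/18)*0) + 1/237 = (6 + 0) + 1/237 = 6 + 1/237 = 1423/237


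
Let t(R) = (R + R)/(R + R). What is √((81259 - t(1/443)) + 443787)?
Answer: √525045 ≈ 724.60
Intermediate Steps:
t(R) = 1 (t(R) = (2*R)/((2*R)) = (2*R)*(1/(2*R)) = 1)
√((81259 - t(1/443)) + 443787) = √((81259 - 1*1) + 443787) = √((81259 - 1) + 443787) = √(81258 + 443787) = √525045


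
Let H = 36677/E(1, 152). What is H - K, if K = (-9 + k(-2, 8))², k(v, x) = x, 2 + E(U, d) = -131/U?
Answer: -36810/133 ≈ -276.77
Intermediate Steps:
E(U, d) = -2 - 131/U
H = -36677/133 (H = 36677/(-2 - 131/1) = 36677/(-2 - 131*1) = 36677/(-2 - 131) = 36677/(-133) = 36677*(-1/133) = -36677/133 ≈ -275.77)
K = 1 (K = (-9 + 8)² = (-1)² = 1)
H - K = -36677/133 - 1*1 = -36677/133 - 1 = -36810/133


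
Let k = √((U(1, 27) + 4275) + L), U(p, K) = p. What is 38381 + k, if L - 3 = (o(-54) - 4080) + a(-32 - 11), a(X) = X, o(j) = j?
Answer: 38381 + √102 ≈ 38391.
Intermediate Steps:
L = -4174 (L = 3 + ((-54 - 4080) + (-32 - 11)) = 3 + (-4134 - 43) = 3 - 4177 = -4174)
k = √102 (k = √((1 + 4275) - 4174) = √(4276 - 4174) = √102 ≈ 10.100)
38381 + k = 38381 + √102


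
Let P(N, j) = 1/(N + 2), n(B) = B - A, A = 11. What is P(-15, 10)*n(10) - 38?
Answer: -493/13 ≈ -37.923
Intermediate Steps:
n(B) = -11 + B (n(B) = B - 1*11 = B - 11 = -11 + B)
P(N, j) = 1/(2 + N)
P(-15, 10)*n(10) - 38 = (-11 + 10)/(2 - 15) - 38 = -1/(-13) - 38 = -1/13*(-1) - 38 = 1/13 - 38 = -493/13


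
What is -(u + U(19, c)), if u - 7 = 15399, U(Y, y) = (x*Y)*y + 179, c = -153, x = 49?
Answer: 126858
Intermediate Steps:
U(Y, y) = 179 + 49*Y*y (U(Y, y) = (49*Y)*y + 179 = 49*Y*y + 179 = 179 + 49*Y*y)
u = 15406 (u = 7 + 15399 = 15406)
-(u + U(19, c)) = -(15406 + (179 + 49*19*(-153))) = -(15406 + (179 - 142443)) = -(15406 - 142264) = -1*(-126858) = 126858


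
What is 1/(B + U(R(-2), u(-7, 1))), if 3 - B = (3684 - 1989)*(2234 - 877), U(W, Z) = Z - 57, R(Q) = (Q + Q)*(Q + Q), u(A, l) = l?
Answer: -1/2300168 ≈ -4.3475e-7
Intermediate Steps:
R(Q) = 4*Q² (R(Q) = (2*Q)*(2*Q) = 4*Q²)
U(W, Z) = -57 + Z
B = -2300112 (B = 3 - (3684 - 1989)*(2234 - 877) = 3 - 1695*1357 = 3 - 1*2300115 = 3 - 2300115 = -2300112)
1/(B + U(R(-2), u(-7, 1))) = 1/(-2300112 + (-57 + 1)) = 1/(-2300112 - 56) = 1/(-2300168) = -1/2300168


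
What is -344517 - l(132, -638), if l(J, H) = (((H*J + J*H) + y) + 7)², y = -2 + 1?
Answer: -28367661993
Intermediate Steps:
y = -1
l(J, H) = (6 + 2*H*J)² (l(J, H) = (((H*J + J*H) - 1) + 7)² = (((H*J + H*J) - 1) + 7)² = ((2*H*J - 1) + 7)² = ((-1 + 2*H*J) + 7)² = (6 + 2*H*J)²)
-344517 - l(132, -638) = -344517 - 4*(3 - 638*132)² = -344517 - 4*(3 - 84216)² = -344517 - 4*(-84213)² = -344517 - 4*7091829369 = -344517 - 1*28367317476 = -344517 - 28367317476 = -28367661993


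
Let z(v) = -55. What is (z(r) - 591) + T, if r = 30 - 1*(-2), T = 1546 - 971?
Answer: -71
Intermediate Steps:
T = 575
r = 32 (r = 30 + 2 = 32)
(z(r) - 591) + T = (-55 - 591) + 575 = -646 + 575 = -71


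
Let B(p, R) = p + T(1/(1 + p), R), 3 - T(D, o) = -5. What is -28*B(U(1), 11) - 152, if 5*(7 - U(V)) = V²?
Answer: -2832/5 ≈ -566.40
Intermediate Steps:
U(V) = 7 - V²/5
T(D, o) = 8 (T(D, o) = 3 - 1*(-5) = 3 + 5 = 8)
B(p, R) = 8 + p (B(p, R) = p + 8 = 8 + p)
-28*B(U(1), 11) - 152 = -28*(8 + (7 - ⅕*1²)) - 152 = -28*(8 + (7 - ⅕*1)) - 152 = -28*(8 + (7 - ⅕)) - 152 = -28*(8 + 34/5) - 152 = -28*74/5 - 152 = -2072/5 - 152 = -2832/5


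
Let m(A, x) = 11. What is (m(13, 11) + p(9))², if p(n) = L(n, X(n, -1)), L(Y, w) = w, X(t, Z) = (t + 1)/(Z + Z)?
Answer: 36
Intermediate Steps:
X(t, Z) = (1 + t)/(2*Z) (X(t, Z) = (1 + t)/((2*Z)) = (1 + t)*(1/(2*Z)) = (1 + t)/(2*Z))
p(n) = -½ - n/2 (p(n) = (½)*(1 + n)/(-1) = (½)*(-1)*(1 + n) = -½ - n/2)
(m(13, 11) + p(9))² = (11 + (-½ - ½*9))² = (11 + (-½ - 9/2))² = (11 - 5)² = 6² = 36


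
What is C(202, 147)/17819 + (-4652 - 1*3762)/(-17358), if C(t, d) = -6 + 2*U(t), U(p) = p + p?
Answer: 81925091/154651101 ≈ 0.52974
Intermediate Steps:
U(p) = 2*p
C(t, d) = -6 + 4*t (C(t, d) = -6 + 2*(2*t) = -6 + 4*t)
C(202, 147)/17819 + (-4652 - 1*3762)/(-17358) = (-6 + 4*202)/17819 + (-4652 - 1*3762)/(-17358) = (-6 + 808)*(1/17819) + (-4652 - 3762)*(-1/17358) = 802*(1/17819) - 8414*(-1/17358) = 802/17819 + 4207/8679 = 81925091/154651101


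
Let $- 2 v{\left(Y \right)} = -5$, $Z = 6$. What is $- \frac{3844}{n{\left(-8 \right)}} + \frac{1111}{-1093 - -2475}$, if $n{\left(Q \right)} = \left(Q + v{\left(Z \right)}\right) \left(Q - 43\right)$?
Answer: $- \frac{10001545}{775302} \approx -12.9$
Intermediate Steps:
$v{\left(Y \right)} = \frac{5}{2}$ ($v{\left(Y \right)} = \left(- \frac{1}{2}\right) \left(-5\right) = \frac{5}{2}$)
$n{\left(Q \right)} = \left(-43 + Q\right) \left(\frac{5}{2} + Q\right)$ ($n{\left(Q \right)} = \left(Q + \frac{5}{2}\right) \left(Q - 43\right) = \left(\frac{5}{2} + Q\right) \left(-43 + Q\right) = \left(-43 + Q\right) \left(\frac{5}{2} + Q\right)$)
$- \frac{3844}{n{\left(-8 \right)}} + \frac{1111}{-1093 - -2475} = - \frac{3844}{- \frac{215}{2} + \left(-8\right)^{2} - -324} + \frac{1111}{-1093 - -2475} = - \frac{3844}{- \frac{215}{2} + 64 + 324} + \frac{1111}{-1093 + 2475} = - \frac{3844}{\frac{561}{2}} + \frac{1111}{1382} = \left(-3844\right) \frac{2}{561} + 1111 \cdot \frac{1}{1382} = - \frac{7688}{561} + \frac{1111}{1382} = - \frac{10001545}{775302}$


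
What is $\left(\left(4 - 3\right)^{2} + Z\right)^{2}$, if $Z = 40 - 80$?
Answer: $1521$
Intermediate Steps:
$Z = -40$ ($Z = 40 - 80 = -40$)
$\left(\left(4 - 3\right)^{2} + Z\right)^{2} = \left(\left(4 - 3\right)^{2} - 40\right)^{2} = \left(1^{2} - 40\right)^{2} = \left(1 - 40\right)^{2} = \left(-39\right)^{2} = 1521$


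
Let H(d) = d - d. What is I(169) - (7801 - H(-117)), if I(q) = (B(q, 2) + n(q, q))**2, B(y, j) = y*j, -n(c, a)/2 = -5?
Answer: 113303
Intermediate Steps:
n(c, a) = 10 (n(c, a) = -2*(-5) = 10)
B(y, j) = j*y
H(d) = 0
I(q) = (10 + 2*q)**2 (I(q) = (2*q + 10)**2 = (10 + 2*q)**2)
I(169) - (7801 - H(-117)) = 4*(5 + 169)**2 - (7801 - 1*0) = 4*174**2 - (7801 + 0) = 4*30276 - 1*7801 = 121104 - 7801 = 113303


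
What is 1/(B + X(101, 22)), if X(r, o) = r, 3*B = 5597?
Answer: 3/5900 ≈ 0.00050847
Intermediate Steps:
B = 5597/3 (B = (⅓)*5597 = 5597/3 ≈ 1865.7)
1/(B + X(101, 22)) = 1/(5597/3 + 101) = 1/(5900/3) = 3/5900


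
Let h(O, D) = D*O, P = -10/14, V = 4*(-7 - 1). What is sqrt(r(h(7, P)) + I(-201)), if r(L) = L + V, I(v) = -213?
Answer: 5*I*sqrt(10) ≈ 15.811*I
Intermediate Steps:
V = -32 (V = 4*(-8) = -32)
P = -5/7 (P = -10*1/14 = -5/7 ≈ -0.71429)
r(L) = -32 + L (r(L) = L - 32 = -32 + L)
sqrt(r(h(7, P)) + I(-201)) = sqrt((-32 - 5/7*7) - 213) = sqrt((-32 - 5) - 213) = sqrt(-37 - 213) = sqrt(-250) = 5*I*sqrt(10)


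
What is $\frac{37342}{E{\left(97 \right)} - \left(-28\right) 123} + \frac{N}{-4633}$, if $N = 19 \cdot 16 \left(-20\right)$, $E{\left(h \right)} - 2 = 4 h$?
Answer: $\frac{98158103}{8881461} \approx 11.052$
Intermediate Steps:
$E{\left(h \right)} = 2 + 4 h$
$N = -6080$ ($N = 304 \left(-20\right) = -6080$)
$\frac{37342}{E{\left(97 \right)} - \left(-28\right) 123} + \frac{N}{-4633} = \frac{37342}{\left(2 + 4 \cdot 97\right) - \left(-28\right) 123} - \frac{6080}{-4633} = \frac{37342}{\left(2 + 388\right) - -3444} - - \frac{6080}{4633} = \frac{37342}{390 + 3444} + \frac{6080}{4633} = \frac{37342}{3834} + \frac{6080}{4633} = 37342 \cdot \frac{1}{3834} + \frac{6080}{4633} = \frac{18671}{1917} + \frac{6080}{4633} = \frac{98158103}{8881461}$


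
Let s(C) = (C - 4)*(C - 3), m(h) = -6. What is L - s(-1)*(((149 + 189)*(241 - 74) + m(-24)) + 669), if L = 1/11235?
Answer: -12832392299/11235 ≈ -1.1422e+6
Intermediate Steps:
L = 1/11235 ≈ 8.9008e-5
s(C) = (-4 + C)*(-3 + C)
L - s(-1)*(((149 + 189)*(241 - 74) + m(-24)) + 669) = 1/11235 - (12 + (-1)² - 7*(-1))*(((149 + 189)*(241 - 74) - 6) + 669) = 1/11235 - (12 + 1 + 7)*((338*167 - 6) + 669) = 1/11235 - 20*((56446 - 6) + 669) = 1/11235 - 20*(56440 + 669) = 1/11235 - 20*57109 = 1/11235 - 1*1142180 = 1/11235 - 1142180 = -12832392299/11235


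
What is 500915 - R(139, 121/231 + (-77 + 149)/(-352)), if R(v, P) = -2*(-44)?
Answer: 500827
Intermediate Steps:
R(v, P) = 88
500915 - R(139, 121/231 + (-77 + 149)/(-352)) = 500915 - 1*88 = 500915 - 88 = 500827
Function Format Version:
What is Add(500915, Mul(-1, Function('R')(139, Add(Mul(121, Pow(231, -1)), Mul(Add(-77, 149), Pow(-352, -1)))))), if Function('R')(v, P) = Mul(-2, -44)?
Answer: 500827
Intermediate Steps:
Function('R')(v, P) = 88
Add(500915, Mul(-1, Function('R')(139, Add(Mul(121, Pow(231, -1)), Mul(Add(-77, 149), Pow(-352, -1)))))) = Add(500915, Mul(-1, 88)) = Add(500915, -88) = 500827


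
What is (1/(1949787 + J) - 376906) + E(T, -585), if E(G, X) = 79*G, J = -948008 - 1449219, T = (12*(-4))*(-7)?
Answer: -156765973281/447440 ≈ -3.5036e+5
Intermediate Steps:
T = 336 (T = -48*(-7) = 336)
J = -2397227
(1/(1949787 + J) - 376906) + E(T, -585) = (1/(1949787 - 2397227) - 376906) + 79*336 = (1/(-447440) - 376906) + 26544 = (-1/447440 - 376906) + 26544 = -168642820641/447440 + 26544 = -156765973281/447440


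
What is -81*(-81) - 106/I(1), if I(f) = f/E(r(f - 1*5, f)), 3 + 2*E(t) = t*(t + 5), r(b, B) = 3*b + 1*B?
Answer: 3222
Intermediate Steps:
r(b, B) = B + 3*b (r(b, B) = 3*b + B = B + 3*b)
E(t) = -3/2 + t*(5 + t)/2 (E(t) = -3/2 + (t*(t + 5))/2 = -3/2 + (t*(5 + t))/2 = -3/2 + t*(5 + t)/2)
I(f) = f/(-39 + (-15 + 4*f)²/2 + 10*f) (I(f) = f/(-3/2 + (f + 3*(f - 1*5))²/2 + 5*(f + 3*(f - 1*5))/2) = f/(-3/2 + (f + 3*(f - 5))²/2 + 5*(f + 3*(f - 5))/2) = f/(-3/2 + (f + 3*(-5 + f))²/2 + 5*(f + 3*(-5 + f))/2) = f/(-3/2 + (f + (-15 + 3*f))²/2 + 5*(f + (-15 + 3*f))/2) = f/(-3/2 + (-15 + 4*f)²/2 + 5*(-15 + 4*f)/2) = f/(-3/2 + (-15 + 4*f)²/2 + (-75/2 + 10*f)) = f/(-39 + (-15 + 4*f)²/2 + 10*f))
-81*(-81) - 106/I(1) = -81*(-81) - 106/(2*1/(147 - 100*1 + 16*1²)) = 6561 - 106/(2*1/(147 - 100 + 16*1)) = 6561 - 106/(2*1/(147 - 100 + 16)) = 6561 - 106/(2*1/63) = 6561 - 106/(2*1*(1/63)) = 6561 - 106/2/63 = 6561 - 106*63/2 = 6561 - 3339 = 3222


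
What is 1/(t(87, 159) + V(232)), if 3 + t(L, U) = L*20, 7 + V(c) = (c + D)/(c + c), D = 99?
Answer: 464/803051 ≈ 0.00057780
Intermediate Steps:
V(c) = -7 + (99 + c)/(2*c) (V(c) = -7 + (c + 99)/(c + c) = -7 + (99 + c)/((2*c)) = -7 + (99 + c)*(1/(2*c)) = -7 + (99 + c)/(2*c))
t(L, U) = -3 + 20*L (t(L, U) = -3 + L*20 = -3 + 20*L)
1/(t(87, 159) + V(232)) = 1/((-3 + 20*87) + (1/2)*(99 - 13*232)/232) = 1/((-3 + 1740) + (1/2)*(1/232)*(99 - 3016)) = 1/(1737 + (1/2)*(1/232)*(-2917)) = 1/(1737 - 2917/464) = 1/(803051/464) = 464/803051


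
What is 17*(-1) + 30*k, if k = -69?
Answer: -2087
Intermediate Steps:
17*(-1) + 30*k = 17*(-1) + 30*(-69) = -17 - 2070 = -2087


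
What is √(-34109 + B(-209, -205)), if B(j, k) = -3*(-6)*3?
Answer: 7*I*√695 ≈ 184.54*I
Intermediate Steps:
B(j, k) = 54 (B(j, k) = 18*3 = 54)
√(-34109 + B(-209, -205)) = √(-34109 + 54) = √(-34055) = 7*I*√695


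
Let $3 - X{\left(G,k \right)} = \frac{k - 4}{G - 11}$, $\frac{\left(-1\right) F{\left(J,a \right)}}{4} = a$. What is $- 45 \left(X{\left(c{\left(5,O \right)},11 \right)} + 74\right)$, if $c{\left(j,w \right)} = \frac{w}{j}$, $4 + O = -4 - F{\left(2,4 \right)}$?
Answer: $- \frac{164430}{47} \approx -3498.5$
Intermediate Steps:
$F{\left(J,a \right)} = - 4 a$
$O = 8$ ($O = -4 - \left(4 - 16\right) = -4 - -12 = -4 + \left(-4 + 16\right) = -4 + 12 = 8$)
$X{\left(G,k \right)} = 3 - \frac{-4 + k}{-11 + G}$ ($X{\left(G,k \right)} = 3 - \frac{k - 4}{G - 11} = 3 - \frac{-4 + k}{-11 + G}$)
$- 45 \left(X{\left(c{\left(5,O \right)},11 \right)} + 74\right) = - 45 \left(\frac{-29 - 11 + 3 \cdot \frac{8}{5}}{-11 + \frac{8}{5}} + 74\right) = - 45 \left(\frac{-29 - 11 + \frac{24}{5}}{- \frac{47}{5}} + 74\right) = - 45 \left(\left(- \frac{5}{47}\right) \left(- \frac{176}{5}\right) + 74\right) = - 45 \left(\frac{176}{47} + 74\right) = \left(-45\right) \frac{3654}{47} = - \frac{164430}{47}$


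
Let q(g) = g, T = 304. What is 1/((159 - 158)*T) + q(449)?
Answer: 136497/304 ≈ 449.00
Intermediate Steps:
1/((159 - 158)*T) + q(449) = 1/((159 - 158)*304) + 449 = 1/(1*304) + 449 = 1/304 + 449 = 136497/304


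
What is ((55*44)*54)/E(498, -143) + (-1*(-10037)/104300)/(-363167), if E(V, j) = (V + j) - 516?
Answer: -707134087274851/871201316300 ≈ -811.68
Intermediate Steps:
E(V, j) = -516 + V + j
((55*44)*54)/E(498, -143) + (-1*(-10037)/104300)/(-363167) = ((55*44)*54)/(-516 + 498 - 143) + (-1*(-10037)/104300)/(-363167) = (2420*54)/(-161) + (10037*(1/104300))*(-1/363167) = 130680*(-1/161) + (10037/104300)*(-1/363167) = -130680/161 - 10037/37878318100 = -707134087274851/871201316300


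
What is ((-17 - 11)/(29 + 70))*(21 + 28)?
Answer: -1372/99 ≈ -13.859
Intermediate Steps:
((-17 - 11)/(29 + 70))*(21 + 28) = -28/99*49 = -1372/99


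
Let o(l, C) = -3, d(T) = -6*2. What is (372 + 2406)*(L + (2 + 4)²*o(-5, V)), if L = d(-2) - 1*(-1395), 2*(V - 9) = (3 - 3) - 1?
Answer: 3541950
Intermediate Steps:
d(T) = -12
V = 17/2 (V = 9 + ((3 - 3) - 1)/2 = 9 + (0 - 1)/2 = 9 + (½)*(-1) = 9 - ½ = 17/2 ≈ 8.5000)
L = 1383 (L = -12 - 1*(-1395) = -12 + 1395 = 1383)
(372 + 2406)*(L + (2 + 4)²*o(-5, V)) = (372 + 2406)*(1383 + (2 + 4)²*(-3)) = 2778*(1383 + 6²*(-3)) = 2778*(1383 + 36*(-3)) = 2778*(1383 - 108) = 2778*1275 = 3541950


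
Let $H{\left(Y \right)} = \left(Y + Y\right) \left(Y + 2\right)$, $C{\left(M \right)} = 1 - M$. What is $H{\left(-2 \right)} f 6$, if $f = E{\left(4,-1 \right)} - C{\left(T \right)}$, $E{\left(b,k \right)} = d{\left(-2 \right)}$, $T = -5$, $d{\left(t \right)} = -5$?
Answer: $0$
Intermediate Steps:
$E{\left(b,k \right)} = -5$
$H{\left(Y \right)} = 2 Y \left(2 + Y\right)$
$f = -11$ ($f = -5 - \left(1 - -5\right) = -5 - \left(1 + 5\right) = -5 - 6 = -11$)
$H{\left(-2 \right)} f 6 = 2 \left(-2\right) \left(2 - 2\right) \left(-11\right) 6 = 2 \left(-2\right) 0 \left(-11\right) 6 = 0 \left(-11\right) 6 = 0 \cdot 6 = 0$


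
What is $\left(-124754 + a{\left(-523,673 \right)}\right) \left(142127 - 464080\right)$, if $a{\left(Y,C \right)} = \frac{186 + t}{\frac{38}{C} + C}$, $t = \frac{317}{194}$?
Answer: $\frac{3529508877346932107}{87875598} \approx 4.0165 \cdot 10^{10}$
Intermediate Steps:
$t = \frac{317}{194}$ ($t = 317 \cdot \frac{1}{194} = \frac{317}{194} \approx 1.634$)
$a{\left(Y,C \right)} = \frac{36401}{194 \left(C + \frac{38}{C}\right)}$ ($a{\left(Y,C \right)} = \frac{186 + \frac{317}{194}}{\frac{38}{C} + C} = \frac{36401}{194 \left(C + \frac{38}{C}\right)}$)
$\left(-124754 + a{\left(-523,673 \right)}\right) \left(142127 - 464080\right) = \left(-124754 + \frac{36401}{194} \cdot 673 \frac{1}{38 + 673^{2}}\right) \left(142127 - 464080\right) = \left(-124754 + \frac{36401}{194} \cdot 673 \frac{1}{38 + 452929}\right) \left(-321953\right) = \left(-124754 + \frac{36401}{194} \cdot 673 \cdot \frac{1}{452967}\right) \left(-321953\right) = \left(-124754 + \frac{24497873}{87875598}\right) \left(-321953\right) = \left(- \frac{10962807855019}{87875598}\right) \left(-321953\right) = \frac{3529508877346932107}{87875598}$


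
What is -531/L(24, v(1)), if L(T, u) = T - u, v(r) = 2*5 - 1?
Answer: -177/5 ≈ -35.400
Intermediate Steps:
v(r) = 9 (v(r) = 10 - 1 = 9)
-531/L(24, v(1)) = -531/(24 - 1*9) = -531/(24 - 9) = -531/15 = -531*1/15 = -177/5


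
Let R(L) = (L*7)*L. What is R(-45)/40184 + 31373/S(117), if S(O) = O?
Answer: 1262351107/4701528 ≈ 268.50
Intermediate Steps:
R(L) = 7*L² (R(L) = (7*L)*L = 7*L²)
R(-45)/40184 + 31373/S(117) = (7*(-45)²)/40184 + 31373/117 = (7*2025)*(1/40184) + 31373*(1/117) = 14175*(1/40184) + 31373/117 = 14175/40184 + 31373/117 = 1262351107/4701528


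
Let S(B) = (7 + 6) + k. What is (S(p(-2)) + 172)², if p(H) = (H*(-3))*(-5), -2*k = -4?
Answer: 34969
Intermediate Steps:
k = 2 (k = -½*(-4) = 2)
p(H) = 15*H (p(H) = -3*H*(-5) = 15*H)
S(B) = 15 (S(B) = (7 + 6) + 2 = 13 + 2 = 15)
(S(p(-2)) + 172)² = (15 + 172)² = 187² = 34969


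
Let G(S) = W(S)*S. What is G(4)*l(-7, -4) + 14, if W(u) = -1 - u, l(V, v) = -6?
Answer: 134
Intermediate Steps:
G(S) = S*(-1 - S) (G(S) = (-1 - S)*S = S*(-1 - S))
G(4)*l(-7, -4) + 14 = -1*4*(1 + 4)*(-6) + 14 = -1*4*5*(-6) + 14 = -20*(-6) + 14 = 120 + 14 = 134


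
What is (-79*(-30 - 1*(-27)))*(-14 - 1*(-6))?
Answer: -1896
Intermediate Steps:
(-79*(-30 - 1*(-27)))*(-14 - 1*(-6)) = (-79*(-30 + 27))*(-14 + 6) = -79*(-3)*(-8) = 237*(-8) = -1896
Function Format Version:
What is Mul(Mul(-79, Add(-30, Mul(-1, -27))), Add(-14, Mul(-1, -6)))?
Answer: -1896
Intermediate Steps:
Mul(Mul(-79, Add(-30, Mul(-1, -27))), Add(-14, Mul(-1, -6))) = Mul(Mul(-79, Add(-30, 27)), Add(-14, 6)) = Mul(Mul(-79, -3), -8) = Mul(237, -8) = -1896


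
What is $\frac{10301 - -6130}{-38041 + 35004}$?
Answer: $- \frac{16431}{3037} \approx -5.4103$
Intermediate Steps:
$\frac{10301 - -6130}{-38041 + 35004} = \frac{10301 + 6130}{-3037} = 16431 \left(- \frac{1}{3037}\right) = - \frac{16431}{3037}$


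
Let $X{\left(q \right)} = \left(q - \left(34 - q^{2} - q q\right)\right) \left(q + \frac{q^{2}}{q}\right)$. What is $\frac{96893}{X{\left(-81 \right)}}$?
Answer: $- \frac{96893}{2107134} \approx -0.045983$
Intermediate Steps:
$X{\left(q \right)} = 2 q \left(-34 + q + 2 q^{2}\right)$ ($X{\left(q \right)} = \left(q + \left(\left(q^{2} + q^{2}\right) - 34\right)\right) \left(q + q\right) = \left(q + \left(2 q^{2} - 34\right)\right) 2 q = \left(q + \left(-34 + 2 q^{2}\right)\right) 2 q = \left(-34 + q + 2 q^{2}\right) 2 q = 2 q \left(-34 + q + 2 q^{2}\right)$)
$\frac{96893}{X{\left(-81 \right)}} = \frac{96893}{2 \left(-81\right) \left(-34 - 81 + 2 \left(-81\right)^{2}\right)} = \frac{96893}{2 \left(-81\right) \left(-34 - 81 + 2 \cdot 6561\right)} = \frac{96893}{2 \left(-81\right) \left(-34 - 81 + 13122\right)} = \frac{96893}{2 \left(-81\right) 13007} = \frac{96893}{-2107134} = 96893 \left(- \frac{1}{2107134}\right) = - \frac{96893}{2107134}$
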